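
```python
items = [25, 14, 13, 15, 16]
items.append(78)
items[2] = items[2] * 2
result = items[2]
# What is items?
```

Trace (tracking items):
items = [25, 14, 13, 15, 16]  # -> items = [25, 14, 13, 15, 16]
items.append(78)  # -> items = [25, 14, 13, 15, 16, 78]
items[2] = items[2] * 2  # -> items = [25, 14, 26, 15, 16, 78]
result = items[2]  # -> result = 26

Answer: [25, 14, 26, 15, 16, 78]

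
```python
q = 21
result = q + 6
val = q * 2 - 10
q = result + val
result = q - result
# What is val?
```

Answer: 32

Derivation:
Trace (tracking val):
q = 21  # -> q = 21
result = q + 6  # -> result = 27
val = q * 2 - 10  # -> val = 32
q = result + val  # -> q = 59
result = q - result  # -> result = 32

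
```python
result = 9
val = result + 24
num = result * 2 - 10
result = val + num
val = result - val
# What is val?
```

Trace (tracking val):
result = 9  # -> result = 9
val = result + 24  # -> val = 33
num = result * 2 - 10  # -> num = 8
result = val + num  # -> result = 41
val = result - val  # -> val = 8

Answer: 8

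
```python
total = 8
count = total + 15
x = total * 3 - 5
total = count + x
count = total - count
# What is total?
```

Trace (tracking total):
total = 8  # -> total = 8
count = total + 15  # -> count = 23
x = total * 3 - 5  # -> x = 19
total = count + x  # -> total = 42
count = total - count  # -> count = 19

Answer: 42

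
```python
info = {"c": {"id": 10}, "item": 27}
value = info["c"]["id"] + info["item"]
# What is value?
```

Trace (tracking value):
info = {'c': {'id': 10}, 'item': 27}  # -> info = {'c': {'id': 10}, 'item': 27}
value = info['c']['id'] + info['item']  # -> value = 37

Answer: 37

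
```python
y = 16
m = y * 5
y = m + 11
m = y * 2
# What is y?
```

Trace (tracking y):
y = 16  # -> y = 16
m = y * 5  # -> m = 80
y = m + 11  # -> y = 91
m = y * 2  # -> m = 182

Answer: 91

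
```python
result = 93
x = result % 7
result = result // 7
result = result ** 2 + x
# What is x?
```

Trace (tracking x):
result = 93  # -> result = 93
x = result % 7  # -> x = 2
result = result // 7  # -> result = 13
result = result ** 2 + x  # -> result = 171

Answer: 2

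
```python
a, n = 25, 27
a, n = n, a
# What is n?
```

Trace (tracking n):
a, n = (25, 27)  # -> a = 25, n = 27
a, n = (n, a)  # -> a = 27, n = 25

Answer: 25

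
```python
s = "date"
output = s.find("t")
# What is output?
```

Answer: 2

Derivation:
Trace (tracking output):
s = 'date'  # -> s = 'date'
output = s.find('t')  # -> output = 2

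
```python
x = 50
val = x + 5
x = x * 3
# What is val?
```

Answer: 55

Derivation:
Trace (tracking val):
x = 50  # -> x = 50
val = x + 5  # -> val = 55
x = x * 3  # -> x = 150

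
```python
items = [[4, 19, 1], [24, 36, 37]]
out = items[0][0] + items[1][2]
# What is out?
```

Answer: 41

Derivation:
Trace (tracking out):
items = [[4, 19, 1], [24, 36, 37]]  # -> items = [[4, 19, 1], [24, 36, 37]]
out = items[0][0] + items[1][2]  # -> out = 41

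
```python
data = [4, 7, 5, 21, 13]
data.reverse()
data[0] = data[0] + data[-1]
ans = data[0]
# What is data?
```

Trace (tracking data):
data = [4, 7, 5, 21, 13]  # -> data = [4, 7, 5, 21, 13]
data.reverse()  # -> data = [13, 21, 5, 7, 4]
data[0] = data[0] + data[-1]  # -> data = [17, 21, 5, 7, 4]
ans = data[0]  # -> ans = 17

Answer: [17, 21, 5, 7, 4]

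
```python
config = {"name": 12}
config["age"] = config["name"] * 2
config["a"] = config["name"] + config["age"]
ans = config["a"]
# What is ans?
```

Trace (tracking ans):
config = {'name': 12}  # -> config = {'name': 12}
config['age'] = config['name'] * 2  # -> config = {'name': 12, 'age': 24}
config['a'] = config['name'] + config['age']  # -> config = {'name': 12, 'age': 24, 'a': 36}
ans = config['a']  # -> ans = 36

Answer: 36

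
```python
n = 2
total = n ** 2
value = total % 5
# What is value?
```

Trace (tracking value):
n = 2  # -> n = 2
total = n ** 2  # -> total = 4
value = total % 5  # -> value = 4

Answer: 4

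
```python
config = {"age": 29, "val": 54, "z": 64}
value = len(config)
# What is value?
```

Answer: 3

Derivation:
Trace (tracking value):
config = {'age': 29, 'val': 54, 'z': 64}  # -> config = {'age': 29, 'val': 54, 'z': 64}
value = len(config)  # -> value = 3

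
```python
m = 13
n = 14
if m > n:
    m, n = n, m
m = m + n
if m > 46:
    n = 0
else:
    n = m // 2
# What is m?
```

Answer: 27

Derivation:
Trace (tracking m):
m = 13  # -> m = 13
n = 14  # -> n = 14
if m > n:  # condition is False
m = m + n  # -> m = 27
if m > 46:  # condition is False
else:
    n = m // 2  # -> n = 13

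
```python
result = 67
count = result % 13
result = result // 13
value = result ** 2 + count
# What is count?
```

Answer: 2

Derivation:
Trace (tracking count):
result = 67  # -> result = 67
count = result % 13  # -> count = 2
result = result // 13  # -> result = 5
value = result ** 2 + count  # -> value = 27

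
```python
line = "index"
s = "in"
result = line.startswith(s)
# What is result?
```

Trace (tracking result):
line = 'index'  # -> line = 'index'
s = 'in'  # -> s = 'in'
result = line.startswith(s)  # -> result = True

Answer: True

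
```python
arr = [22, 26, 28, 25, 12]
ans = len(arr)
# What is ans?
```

Trace (tracking ans):
arr = [22, 26, 28, 25, 12]  # -> arr = [22, 26, 28, 25, 12]
ans = len(arr)  # -> ans = 5

Answer: 5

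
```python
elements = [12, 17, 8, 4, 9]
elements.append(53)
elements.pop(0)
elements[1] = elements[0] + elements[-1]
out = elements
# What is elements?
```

Trace (tracking elements):
elements = [12, 17, 8, 4, 9]  # -> elements = [12, 17, 8, 4, 9]
elements.append(53)  # -> elements = [12, 17, 8, 4, 9, 53]
elements.pop(0)  # -> elements = [17, 8, 4, 9, 53]
elements[1] = elements[0] + elements[-1]  # -> elements = [17, 70, 4, 9, 53]
out = elements  # -> out = [17, 70, 4, 9, 53]

Answer: [17, 70, 4, 9, 53]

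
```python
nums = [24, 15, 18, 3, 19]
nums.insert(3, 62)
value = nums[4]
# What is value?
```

Answer: 3

Derivation:
Trace (tracking value):
nums = [24, 15, 18, 3, 19]  # -> nums = [24, 15, 18, 3, 19]
nums.insert(3, 62)  # -> nums = [24, 15, 18, 62, 3, 19]
value = nums[4]  # -> value = 3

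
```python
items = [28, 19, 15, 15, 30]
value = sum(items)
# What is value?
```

Answer: 107

Derivation:
Trace (tracking value):
items = [28, 19, 15, 15, 30]  # -> items = [28, 19, 15, 15, 30]
value = sum(items)  # -> value = 107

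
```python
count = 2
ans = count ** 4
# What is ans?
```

Answer: 16

Derivation:
Trace (tracking ans):
count = 2  # -> count = 2
ans = count ** 4  # -> ans = 16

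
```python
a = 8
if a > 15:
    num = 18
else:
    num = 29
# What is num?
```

Trace (tracking num):
a = 8  # -> a = 8
if a > 15:  # condition is False
else:
    num = 29  # -> num = 29

Answer: 29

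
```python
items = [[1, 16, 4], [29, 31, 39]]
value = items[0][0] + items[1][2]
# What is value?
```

Trace (tracking value):
items = [[1, 16, 4], [29, 31, 39]]  # -> items = [[1, 16, 4], [29, 31, 39]]
value = items[0][0] + items[1][2]  # -> value = 40

Answer: 40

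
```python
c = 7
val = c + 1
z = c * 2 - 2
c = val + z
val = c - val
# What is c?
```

Trace (tracking c):
c = 7  # -> c = 7
val = c + 1  # -> val = 8
z = c * 2 - 2  # -> z = 12
c = val + z  # -> c = 20
val = c - val  # -> val = 12

Answer: 20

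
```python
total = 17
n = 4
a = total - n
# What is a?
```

Answer: 13

Derivation:
Trace (tracking a):
total = 17  # -> total = 17
n = 4  # -> n = 4
a = total - n  # -> a = 13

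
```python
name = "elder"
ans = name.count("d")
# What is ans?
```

Answer: 1

Derivation:
Trace (tracking ans):
name = 'elder'  # -> name = 'elder'
ans = name.count('d')  # -> ans = 1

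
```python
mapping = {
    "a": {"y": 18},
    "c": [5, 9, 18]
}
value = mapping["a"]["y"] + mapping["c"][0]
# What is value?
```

Trace (tracking value):
mapping = {'a': {'y': 18}, 'c': [5, 9, 18]}  # -> mapping = {'a': {'y': 18}, 'c': [5, 9, 18]}
value = mapping['a']['y'] + mapping['c'][0]  # -> value = 23

Answer: 23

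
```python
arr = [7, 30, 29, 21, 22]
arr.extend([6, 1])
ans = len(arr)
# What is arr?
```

Trace (tracking arr):
arr = [7, 30, 29, 21, 22]  # -> arr = [7, 30, 29, 21, 22]
arr.extend([6, 1])  # -> arr = [7, 30, 29, 21, 22, 6, 1]
ans = len(arr)  # -> ans = 7

Answer: [7, 30, 29, 21, 22, 6, 1]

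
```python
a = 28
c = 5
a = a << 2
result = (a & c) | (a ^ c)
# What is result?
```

Trace (tracking result):
a = 28  # -> a = 28
c = 5  # -> c = 5
a = a << 2  # -> a = 112
result = a & c | a ^ c  # -> result = 117

Answer: 117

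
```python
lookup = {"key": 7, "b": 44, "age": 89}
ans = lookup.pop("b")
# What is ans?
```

Trace (tracking ans):
lookup = {'key': 7, 'b': 44, 'age': 89}  # -> lookup = {'key': 7, 'b': 44, 'age': 89}
ans = lookup.pop('b')  # -> ans = 44

Answer: 44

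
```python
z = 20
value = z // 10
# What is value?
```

Trace (tracking value):
z = 20  # -> z = 20
value = z // 10  # -> value = 2

Answer: 2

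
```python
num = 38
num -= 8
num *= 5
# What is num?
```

Answer: 150

Derivation:
Trace (tracking num):
num = 38  # -> num = 38
num -= 8  # -> num = 30
num *= 5  # -> num = 150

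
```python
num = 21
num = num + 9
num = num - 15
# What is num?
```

Trace (tracking num):
num = 21  # -> num = 21
num = num + 9  # -> num = 30
num = num - 15  # -> num = 15

Answer: 15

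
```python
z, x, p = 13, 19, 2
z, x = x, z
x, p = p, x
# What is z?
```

Trace (tracking z):
z, x, p = (13, 19, 2)  # -> z = 13, x = 19, p = 2
z, x = (x, z)  # -> z = 19, x = 13
x, p = (p, x)  # -> x = 2, p = 13

Answer: 19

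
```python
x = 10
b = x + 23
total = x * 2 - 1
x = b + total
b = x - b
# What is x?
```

Trace (tracking x):
x = 10  # -> x = 10
b = x + 23  # -> b = 33
total = x * 2 - 1  # -> total = 19
x = b + total  # -> x = 52
b = x - b  # -> b = 19

Answer: 52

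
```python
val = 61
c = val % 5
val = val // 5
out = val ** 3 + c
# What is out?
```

Trace (tracking out):
val = 61  # -> val = 61
c = val % 5  # -> c = 1
val = val // 5  # -> val = 12
out = val ** 3 + c  # -> out = 1729

Answer: 1729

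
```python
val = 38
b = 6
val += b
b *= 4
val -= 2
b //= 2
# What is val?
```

Answer: 42

Derivation:
Trace (tracking val):
val = 38  # -> val = 38
b = 6  # -> b = 6
val += b  # -> val = 44
b *= 4  # -> b = 24
val -= 2  # -> val = 42
b //= 2  # -> b = 12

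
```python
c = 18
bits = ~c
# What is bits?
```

Answer: -19

Derivation:
Trace (tracking bits):
c = 18  # -> c = 18
bits = ~c  # -> bits = -19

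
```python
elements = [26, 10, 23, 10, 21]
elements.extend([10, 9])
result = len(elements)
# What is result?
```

Trace (tracking result):
elements = [26, 10, 23, 10, 21]  # -> elements = [26, 10, 23, 10, 21]
elements.extend([10, 9])  # -> elements = [26, 10, 23, 10, 21, 10, 9]
result = len(elements)  # -> result = 7

Answer: 7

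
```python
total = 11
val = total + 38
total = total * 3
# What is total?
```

Answer: 33

Derivation:
Trace (tracking total):
total = 11  # -> total = 11
val = total + 38  # -> val = 49
total = total * 3  # -> total = 33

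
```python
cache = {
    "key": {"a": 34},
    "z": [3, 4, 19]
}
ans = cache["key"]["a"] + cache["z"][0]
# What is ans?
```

Answer: 37

Derivation:
Trace (tracking ans):
cache = {'key': {'a': 34}, 'z': [3, 4, 19]}  # -> cache = {'key': {'a': 34}, 'z': [3, 4, 19]}
ans = cache['key']['a'] + cache['z'][0]  # -> ans = 37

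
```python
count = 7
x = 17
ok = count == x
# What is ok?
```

Answer: False

Derivation:
Trace (tracking ok):
count = 7  # -> count = 7
x = 17  # -> x = 17
ok = count == x  # -> ok = False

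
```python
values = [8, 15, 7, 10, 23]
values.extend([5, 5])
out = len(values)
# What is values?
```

Answer: [8, 15, 7, 10, 23, 5, 5]

Derivation:
Trace (tracking values):
values = [8, 15, 7, 10, 23]  # -> values = [8, 15, 7, 10, 23]
values.extend([5, 5])  # -> values = [8, 15, 7, 10, 23, 5, 5]
out = len(values)  # -> out = 7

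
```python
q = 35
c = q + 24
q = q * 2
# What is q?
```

Answer: 70

Derivation:
Trace (tracking q):
q = 35  # -> q = 35
c = q + 24  # -> c = 59
q = q * 2  # -> q = 70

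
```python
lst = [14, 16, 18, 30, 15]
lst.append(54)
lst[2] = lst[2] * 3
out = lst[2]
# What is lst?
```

Trace (tracking lst):
lst = [14, 16, 18, 30, 15]  # -> lst = [14, 16, 18, 30, 15]
lst.append(54)  # -> lst = [14, 16, 18, 30, 15, 54]
lst[2] = lst[2] * 3  # -> lst = [14, 16, 54, 30, 15, 54]
out = lst[2]  # -> out = 54

Answer: [14, 16, 54, 30, 15, 54]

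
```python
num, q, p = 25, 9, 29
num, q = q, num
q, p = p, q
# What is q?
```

Answer: 29

Derivation:
Trace (tracking q):
num, q, p = (25, 9, 29)  # -> num = 25, q = 9, p = 29
num, q = (q, num)  # -> num = 9, q = 25
q, p = (p, q)  # -> q = 29, p = 25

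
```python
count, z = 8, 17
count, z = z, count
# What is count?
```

Trace (tracking count):
count, z = (8, 17)  # -> count = 8, z = 17
count, z = (z, count)  # -> count = 17, z = 8

Answer: 17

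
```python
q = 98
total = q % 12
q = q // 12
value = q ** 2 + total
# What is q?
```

Answer: 8

Derivation:
Trace (tracking q):
q = 98  # -> q = 98
total = q % 12  # -> total = 2
q = q // 12  # -> q = 8
value = q ** 2 + total  # -> value = 66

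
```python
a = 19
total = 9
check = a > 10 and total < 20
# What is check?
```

Trace (tracking check):
a = 19  # -> a = 19
total = 9  # -> total = 9
check = a > 10 and total < 20  # -> check = True

Answer: True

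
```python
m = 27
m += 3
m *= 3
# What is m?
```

Answer: 90

Derivation:
Trace (tracking m):
m = 27  # -> m = 27
m += 3  # -> m = 30
m *= 3  # -> m = 90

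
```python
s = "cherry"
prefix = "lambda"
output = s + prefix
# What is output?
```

Answer: 'cherrylambda'

Derivation:
Trace (tracking output):
s = 'cherry'  # -> s = 'cherry'
prefix = 'lambda'  # -> prefix = 'lambda'
output = s + prefix  # -> output = 'cherrylambda'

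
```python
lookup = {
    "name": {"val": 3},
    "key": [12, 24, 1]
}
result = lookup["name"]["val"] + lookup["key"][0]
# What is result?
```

Answer: 15

Derivation:
Trace (tracking result):
lookup = {'name': {'val': 3}, 'key': [12, 24, 1]}  # -> lookup = {'name': {'val': 3}, 'key': [12, 24, 1]}
result = lookup['name']['val'] + lookup['key'][0]  # -> result = 15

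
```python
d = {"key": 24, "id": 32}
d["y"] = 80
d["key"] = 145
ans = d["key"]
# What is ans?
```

Answer: 145

Derivation:
Trace (tracking ans):
d = {'key': 24, 'id': 32}  # -> d = {'key': 24, 'id': 32}
d['y'] = 80  # -> d = {'key': 24, 'id': 32, 'y': 80}
d['key'] = 145  # -> d = {'key': 145, 'id': 32, 'y': 80}
ans = d['key']  # -> ans = 145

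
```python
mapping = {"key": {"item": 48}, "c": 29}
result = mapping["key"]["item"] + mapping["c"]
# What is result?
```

Answer: 77

Derivation:
Trace (tracking result):
mapping = {'key': {'item': 48}, 'c': 29}  # -> mapping = {'key': {'item': 48}, 'c': 29}
result = mapping['key']['item'] + mapping['c']  # -> result = 77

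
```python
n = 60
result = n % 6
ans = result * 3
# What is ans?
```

Answer: 0

Derivation:
Trace (tracking ans):
n = 60  # -> n = 60
result = n % 6  # -> result = 0
ans = result * 3  # -> ans = 0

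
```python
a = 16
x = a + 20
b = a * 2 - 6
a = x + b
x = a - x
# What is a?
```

Answer: 62

Derivation:
Trace (tracking a):
a = 16  # -> a = 16
x = a + 20  # -> x = 36
b = a * 2 - 6  # -> b = 26
a = x + b  # -> a = 62
x = a - x  # -> x = 26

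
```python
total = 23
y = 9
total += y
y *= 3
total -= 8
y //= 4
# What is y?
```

Trace (tracking y):
total = 23  # -> total = 23
y = 9  # -> y = 9
total += y  # -> total = 32
y *= 3  # -> y = 27
total -= 8  # -> total = 24
y //= 4  # -> y = 6

Answer: 6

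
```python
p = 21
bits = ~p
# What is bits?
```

Answer: -22

Derivation:
Trace (tracking bits):
p = 21  # -> p = 21
bits = ~p  # -> bits = -22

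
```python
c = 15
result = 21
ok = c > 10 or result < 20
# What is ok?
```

Answer: True

Derivation:
Trace (tracking ok):
c = 15  # -> c = 15
result = 21  # -> result = 21
ok = c > 10 or result < 20  # -> ok = True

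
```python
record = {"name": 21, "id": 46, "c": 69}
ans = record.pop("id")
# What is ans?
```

Trace (tracking ans):
record = {'name': 21, 'id': 46, 'c': 69}  # -> record = {'name': 21, 'id': 46, 'c': 69}
ans = record.pop('id')  # -> ans = 46

Answer: 46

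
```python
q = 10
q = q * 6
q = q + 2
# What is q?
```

Trace (tracking q):
q = 10  # -> q = 10
q = q * 6  # -> q = 60
q = q + 2  # -> q = 62

Answer: 62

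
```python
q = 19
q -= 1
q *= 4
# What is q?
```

Trace (tracking q):
q = 19  # -> q = 19
q -= 1  # -> q = 18
q *= 4  # -> q = 72

Answer: 72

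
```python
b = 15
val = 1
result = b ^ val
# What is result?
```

Answer: 14

Derivation:
Trace (tracking result):
b = 15  # -> b = 15
val = 1  # -> val = 1
result = b ^ val  # -> result = 14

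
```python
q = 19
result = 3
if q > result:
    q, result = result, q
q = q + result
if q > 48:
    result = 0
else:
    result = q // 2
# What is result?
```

Answer: 11

Derivation:
Trace (tracking result):
q = 19  # -> q = 19
result = 3  # -> result = 3
if q > result:  # condition is True
    q, result = (result, q)  # -> q = 3, result = 19
q = q + result  # -> q = 22
if q > 48:  # condition is False
else:
    result = q // 2  # -> result = 11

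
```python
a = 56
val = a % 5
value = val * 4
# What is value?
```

Answer: 4

Derivation:
Trace (tracking value):
a = 56  # -> a = 56
val = a % 5  # -> val = 1
value = val * 4  # -> value = 4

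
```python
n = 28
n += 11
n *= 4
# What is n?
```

Trace (tracking n):
n = 28  # -> n = 28
n += 11  # -> n = 39
n *= 4  # -> n = 156

Answer: 156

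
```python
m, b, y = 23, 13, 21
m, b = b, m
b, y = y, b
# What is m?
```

Answer: 13

Derivation:
Trace (tracking m):
m, b, y = (23, 13, 21)  # -> m = 23, b = 13, y = 21
m, b = (b, m)  # -> m = 13, b = 23
b, y = (y, b)  # -> b = 21, y = 23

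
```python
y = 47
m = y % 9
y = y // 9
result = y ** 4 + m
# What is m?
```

Answer: 2

Derivation:
Trace (tracking m):
y = 47  # -> y = 47
m = y % 9  # -> m = 2
y = y // 9  # -> y = 5
result = y ** 4 + m  # -> result = 627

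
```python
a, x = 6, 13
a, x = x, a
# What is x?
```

Answer: 6

Derivation:
Trace (tracking x):
a, x = (6, 13)  # -> a = 6, x = 13
a, x = (x, a)  # -> a = 13, x = 6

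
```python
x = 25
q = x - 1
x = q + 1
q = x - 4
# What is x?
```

Trace (tracking x):
x = 25  # -> x = 25
q = x - 1  # -> q = 24
x = q + 1  # -> x = 25
q = x - 4  # -> q = 21

Answer: 25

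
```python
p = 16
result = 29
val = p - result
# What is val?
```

Trace (tracking val):
p = 16  # -> p = 16
result = 29  # -> result = 29
val = p - result  # -> val = -13

Answer: -13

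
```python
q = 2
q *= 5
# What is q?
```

Trace (tracking q):
q = 2  # -> q = 2
q *= 5  # -> q = 10

Answer: 10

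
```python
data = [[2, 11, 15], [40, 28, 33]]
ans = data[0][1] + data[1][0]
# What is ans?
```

Answer: 51

Derivation:
Trace (tracking ans):
data = [[2, 11, 15], [40, 28, 33]]  # -> data = [[2, 11, 15], [40, 28, 33]]
ans = data[0][1] + data[1][0]  # -> ans = 51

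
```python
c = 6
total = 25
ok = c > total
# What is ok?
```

Answer: False

Derivation:
Trace (tracking ok):
c = 6  # -> c = 6
total = 25  # -> total = 25
ok = c > total  # -> ok = False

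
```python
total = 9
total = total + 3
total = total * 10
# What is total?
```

Trace (tracking total):
total = 9  # -> total = 9
total = total + 3  # -> total = 12
total = total * 10  # -> total = 120

Answer: 120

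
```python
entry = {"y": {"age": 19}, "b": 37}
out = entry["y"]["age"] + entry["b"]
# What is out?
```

Trace (tracking out):
entry = {'y': {'age': 19}, 'b': 37}  # -> entry = {'y': {'age': 19}, 'b': 37}
out = entry['y']['age'] + entry['b']  # -> out = 56

Answer: 56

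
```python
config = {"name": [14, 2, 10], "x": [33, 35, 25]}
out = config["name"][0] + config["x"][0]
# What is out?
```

Trace (tracking out):
config = {'name': [14, 2, 10], 'x': [33, 35, 25]}  # -> config = {'name': [14, 2, 10], 'x': [33, 35, 25]}
out = config['name'][0] + config['x'][0]  # -> out = 47

Answer: 47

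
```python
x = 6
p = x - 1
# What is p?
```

Answer: 5

Derivation:
Trace (tracking p):
x = 6  # -> x = 6
p = x - 1  # -> p = 5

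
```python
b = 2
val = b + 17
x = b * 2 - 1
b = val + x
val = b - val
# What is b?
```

Trace (tracking b):
b = 2  # -> b = 2
val = b + 17  # -> val = 19
x = b * 2 - 1  # -> x = 3
b = val + x  # -> b = 22
val = b - val  # -> val = 3

Answer: 22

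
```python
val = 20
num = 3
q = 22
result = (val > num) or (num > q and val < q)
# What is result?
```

Trace (tracking result):
val = 20  # -> val = 20
num = 3  # -> num = 3
q = 22  # -> q = 22
result = val > num or (num > q and val < q)  # -> result = True

Answer: True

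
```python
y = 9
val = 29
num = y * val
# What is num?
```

Answer: 261

Derivation:
Trace (tracking num):
y = 9  # -> y = 9
val = 29  # -> val = 29
num = y * val  # -> num = 261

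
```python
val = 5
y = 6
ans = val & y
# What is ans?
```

Trace (tracking ans):
val = 5  # -> val = 5
y = 6  # -> y = 6
ans = val & y  # -> ans = 4

Answer: 4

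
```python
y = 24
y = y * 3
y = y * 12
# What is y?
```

Trace (tracking y):
y = 24  # -> y = 24
y = y * 3  # -> y = 72
y = y * 12  # -> y = 864

Answer: 864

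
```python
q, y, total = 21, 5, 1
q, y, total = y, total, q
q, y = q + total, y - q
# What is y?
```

Trace (tracking y):
q, y, total = (21, 5, 1)  # -> q = 21, y = 5, total = 1
q, y, total = (y, total, q)  # -> q = 5, y = 1, total = 21
q, y = (q + total, y - q)  # -> q = 26, y = -4

Answer: -4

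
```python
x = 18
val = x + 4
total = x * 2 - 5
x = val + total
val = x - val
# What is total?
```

Trace (tracking total):
x = 18  # -> x = 18
val = x + 4  # -> val = 22
total = x * 2 - 5  # -> total = 31
x = val + total  # -> x = 53
val = x - val  # -> val = 31

Answer: 31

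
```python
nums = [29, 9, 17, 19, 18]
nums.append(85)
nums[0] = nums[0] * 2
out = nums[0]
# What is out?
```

Answer: 58

Derivation:
Trace (tracking out):
nums = [29, 9, 17, 19, 18]  # -> nums = [29, 9, 17, 19, 18]
nums.append(85)  # -> nums = [29, 9, 17, 19, 18, 85]
nums[0] = nums[0] * 2  # -> nums = [58, 9, 17, 19, 18, 85]
out = nums[0]  # -> out = 58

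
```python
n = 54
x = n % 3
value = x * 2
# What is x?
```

Trace (tracking x):
n = 54  # -> n = 54
x = n % 3  # -> x = 0
value = x * 2  # -> value = 0

Answer: 0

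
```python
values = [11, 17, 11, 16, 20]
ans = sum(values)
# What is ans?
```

Answer: 75

Derivation:
Trace (tracking ans):
values = [11, 17, 11, 16, 20]  # -> values = [11, 17, 11, 16, 20]
ans = sum(values)  # -> ans = 75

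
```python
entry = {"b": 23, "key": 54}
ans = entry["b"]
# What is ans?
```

Answer: 23

Derivation:
Trace (tracking ans):
entry = {'b': 23, 'key': 54}  # -> entry = {'b': 23, 'key': 54}
ans = entry['b']  # -> ans = 23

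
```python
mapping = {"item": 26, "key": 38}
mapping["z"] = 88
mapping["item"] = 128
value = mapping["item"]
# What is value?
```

Trace (tracking value):
mapping = {'item': 26, 'key': 38}  # -> mapping = {'item': 26, 'key': 38}
mapping['z'] = 88  # -> mapping = {'item': 26, 'key': 38, 'z': 88}
mapping['item'] = 128  # -> mapping = {'item': 128, 'key': 38, 'z': 88}
value = mapping['item']  # -> value = 128

Answer: 128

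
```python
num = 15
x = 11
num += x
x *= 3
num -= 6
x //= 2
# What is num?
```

Trace (tracking num):
num = 15  # -> num = 15
x = 11  # -> x = 11
num += x  # -> num = 26
x *= 3  # -> x = 33
num -= 6  # -> num = 20
x //= 2  # -> x = 16

Answer: 20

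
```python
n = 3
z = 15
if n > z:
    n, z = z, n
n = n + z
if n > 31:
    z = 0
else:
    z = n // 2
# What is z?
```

Answer: 9

Derivation:
Trace (tracking z):
n = 3  # -> n = 3
z = 15  # -> z = 15
if n > z:  # condition is False
n = n + z  # -> n = 18
if n > 31:  # condition is False
else:
    z = n // 2  # -> z = 9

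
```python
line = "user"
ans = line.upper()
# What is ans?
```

Answer: 'USER'

Derivation:
Trace (tracking ans):
line = 'user'  # -> line = 'user'
ans = line.upper()  # -> ans = 'USER'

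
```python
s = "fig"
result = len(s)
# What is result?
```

Answer: 3

Derivation:
Trace (tracking result):
s = 'fig'  # -> s = 'fig'
result = len(s)  # -> result = 3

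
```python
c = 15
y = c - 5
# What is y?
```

Trace (tracking y):
c = 15  # -> c = 15
y = c - 5  # -> y = 10

Answer: 10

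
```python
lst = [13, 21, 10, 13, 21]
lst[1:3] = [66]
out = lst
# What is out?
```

Trace (tracking out):
lst = [13, 21, 10, 13, 21]  # -> lst = [13, 21, 10, 13, 21]
lst[1:3] = [66]  # -> lst = [13, 66, 13, 21]
out = lst  # -> out = [13, 66, 13, 21]

Answer: [13, 66, 13, 21]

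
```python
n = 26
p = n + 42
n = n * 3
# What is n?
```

Trace (tracking n):
n = 26  # -> n = 26
p = n + 42  # -> p = 68
n = n * 3  # -> n = 78

Answer: 78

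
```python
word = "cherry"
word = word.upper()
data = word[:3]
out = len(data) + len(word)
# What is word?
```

Trace (tracking word):
word = 'cherry'  # -> word = 'cherry'
word = word.upper()  # -> word = 'CHERRY'
data = word[:3]  # -> data = 'CHE'
out = len(data) + len(word)  # -> out = 9

Answer: 'CHERRY'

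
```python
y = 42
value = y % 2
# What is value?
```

Answer: 0

Derivation:
Trace (tracking value):
y = 42  # -> y = 42
value = y % 2  # -> value = 0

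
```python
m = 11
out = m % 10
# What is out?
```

Trace (tracking out):
m = 11  # -> m = 11
out = m % 10  # -> out = 1

Answer: 1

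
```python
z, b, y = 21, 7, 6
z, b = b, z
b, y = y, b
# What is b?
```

Trace (tracking b):
z, b, y = (21, 7, 6)  # -> z = 21, b = 7, y = 6
z, b = (b, z)  # -> z = 7, b = 21
b, y = (y, b)  # -> b = 6, y = 21

Answer: 6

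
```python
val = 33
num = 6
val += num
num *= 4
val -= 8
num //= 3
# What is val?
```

Answer: 31

Derivation:
Trace (tracking val):
val = 33  # -> val = 33
num = 6  # -> num = 6
val += num  # -> val = 39
num *= 4  # -> num = 24
val -= 8  # -> val = 31
num //= 3  # -> num = 8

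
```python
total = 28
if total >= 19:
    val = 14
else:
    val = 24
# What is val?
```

Trace (tracking val):
total = 28  # -> total = 28
if total >= 19:  # condition is True
    val = 14  # -> val = 14

Answer: 14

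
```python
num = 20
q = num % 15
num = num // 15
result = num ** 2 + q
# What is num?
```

Trace (tracking num):
num = 20  # -> num = 20
q = num % 15  # -> q = 5
num = num // 15  # -> num = 1
result = num ** 2 + q  # -> result = 6

Answer: 1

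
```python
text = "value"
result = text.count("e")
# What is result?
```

Answer: 1

Derivation:
Trace (tracking result):
text = 'value'  # -> text = 'value'
result = text.count('e')  # -> result = 1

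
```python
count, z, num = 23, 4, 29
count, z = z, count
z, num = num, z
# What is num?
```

Answer: 23

Derivation:
Trace (tracking num):
count, z, num = (23, 4, 29)  # -> count = 23, z = 4, num = 29
count, z = (z, count)  # -> count = 4, z = 23
z, num = (num, z)  # -> z = 29, num = 23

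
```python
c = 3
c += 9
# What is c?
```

Trace (tracking c):
c = 3  # -> c = 3
c += 9  # -> c = 12

Answer: 12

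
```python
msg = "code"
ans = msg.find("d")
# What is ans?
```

Trace (tracking ans):
msg = 'code'  # -> msg = 'code'
ans = msg.find('d')  # -> ans = 2

Answer: 2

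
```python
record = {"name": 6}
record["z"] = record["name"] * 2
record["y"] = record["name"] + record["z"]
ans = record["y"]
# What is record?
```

Trace (tracking record):
record = {'name': 6}  # -> record = {'name': 6}
record['z'] = record['name'] * 2  # -> record = {'name': 6, 'z': 12}
record['y'] = record['name'] + record['z']  # -> record = {'name': 6, 'z': 12, 'y': 18}
ans = record['y']  # -> ans = 18

Answer: {'name': 6, 'z': 12, 'y': 18}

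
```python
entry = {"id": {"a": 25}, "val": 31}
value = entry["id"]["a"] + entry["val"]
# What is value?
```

Trace (tracking value):
entry = {'id': {'a': 25}, 'val': 31}  # -> entry = {'id': {'a': 25}, 'val': 31}
value = entry['id']['a'] + entry['val']  # -> value = 56

Answer: 56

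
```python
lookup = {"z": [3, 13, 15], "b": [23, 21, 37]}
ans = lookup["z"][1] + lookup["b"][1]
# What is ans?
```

Trace (tracking ans):
lookup = {'z': [3, 13, 15], 'b': [23, 21, 37]}  # -> lookup = {'z': [3, 13, 15], 'b': [23, 21, 37]}
ans = lookup['z'][1] + lookup['b'][1]  # -> ans = 34

Answer: 34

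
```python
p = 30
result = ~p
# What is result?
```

Trace (tracking result):
p = 30  # -> p = 30
result = ~p  # -> result = -31

Answer: -31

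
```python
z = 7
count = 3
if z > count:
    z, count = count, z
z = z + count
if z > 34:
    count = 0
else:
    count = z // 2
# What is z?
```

Trace (tracking z):
z = 7  # -> z = 7
count = 3  # -> count = 3
if z > count:  # condition is True
    z, count = (count, z)  # -> z = 3, count = 7
z = z + count  # -> z = 10
if z > 34:  # condition is False
else:
    count = z // 2  # -> count = 5

Answer: 10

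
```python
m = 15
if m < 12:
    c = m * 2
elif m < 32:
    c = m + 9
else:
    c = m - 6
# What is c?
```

Trace (tracking c):
m = 15  # -> m = 15
if m < 12:  # condition is False
elif m < 32:  # condition is True
    c = m + 9  # -> c = 24

Answer: 24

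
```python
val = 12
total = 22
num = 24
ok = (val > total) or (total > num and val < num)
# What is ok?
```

Trace (tracking ok):
val = 12  # -> val = 12
total = 22  # -> total = 22
num = 24  # -> num = 24
ok = val > total or (total > num and val < num)  # -> ok = False

Answer: False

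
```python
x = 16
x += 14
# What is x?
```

Answer: 30

Derivation:
Trace (tracking x):
x = 16  # -> x = 16
x += 14  # -> x = 30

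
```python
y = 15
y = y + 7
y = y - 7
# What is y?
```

Answer: 15

Derivation:
Trace (tracking y):
y = 15  # -> y = 15
y = y + 7  # -> y = 22
y = y - 7  # -> y = 15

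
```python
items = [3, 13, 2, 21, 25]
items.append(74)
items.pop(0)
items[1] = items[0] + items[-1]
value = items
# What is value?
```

Answer: [13, 87, 21, 25, 74]

Derivation:
Trace (tracking value):
items = [3, 13, 2, 21, 25]  # -> items = [3, 13, 2, 21, 25]
items.append(74)  # -> items = [3, 13, 2, 21, 25, 74]
items.pop(0)  # -> items = [13, 2, 21, 25, 74]
items[1] = items[0] + items[-1]  # -> items = [13, 87, 21, 25, 74]
value = items  # -> value = [13, 87, 21, 25, 74]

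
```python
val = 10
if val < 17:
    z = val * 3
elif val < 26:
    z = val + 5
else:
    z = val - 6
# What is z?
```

Trace (tracking z):
val = 10  # -> val = 10
if val < 17:  # condition is True
    z = val * 3  # -> z = 30

Answer: 30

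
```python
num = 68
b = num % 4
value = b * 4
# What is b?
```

Answer: 0

Derivation:
Trace (tracking b):
num = 68  # -> num = 68
b = num % 4  # -> b = 0
value = b * 4  # -> value = 0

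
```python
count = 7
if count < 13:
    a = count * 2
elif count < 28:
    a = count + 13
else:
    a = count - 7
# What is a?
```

Answer: 14

Derivation:
Trace (tracking a):
count = 7  # -> count = 7
if count < 13:  # condition is True
    a = count * 2  # -> a = 14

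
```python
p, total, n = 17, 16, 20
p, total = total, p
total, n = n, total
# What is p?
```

Answer: 16

Derivation:
Trace (tracking p):
p, total, n = (17, 16, 20)  # -> p = 17, total = 16, n = 20
p, total = (total, p)  # -> p = 16, total = 17
total, n = (n, total)  # -> total = 20, n = 17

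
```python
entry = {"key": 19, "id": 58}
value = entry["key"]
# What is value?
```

Trace (tracking value):
entry = {'key': 19, 'id': 58}  # -> entry = {'key': 19, 'id': 58}
value = entry['key']  # -> value = 19

Answer: 19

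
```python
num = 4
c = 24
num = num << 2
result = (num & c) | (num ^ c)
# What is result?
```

Answer: 24

Derivation:
Trace (tracking result):
num = 4  # -> num = 4
c = 24  # -> c = 24
num = num << 2  # -> num = 16
result = num & c | num ^ c  # -> result = 24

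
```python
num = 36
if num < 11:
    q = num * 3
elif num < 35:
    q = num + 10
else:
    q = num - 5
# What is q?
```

Trace (tracking q):
num = 36  # -> num = 36
if num < 11:  # condition is False
elif num < 35:  # condition is False
else:
    q = num - 5  # -> q = 31

Answer: 31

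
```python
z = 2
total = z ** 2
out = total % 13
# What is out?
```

Answer: 4

Derivation:
Trace (tracking out):
z = 2  # -> z = 2
total = z ** 2  # -> total = 4
out = total % 13  # -> out = 4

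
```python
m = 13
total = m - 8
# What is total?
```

Answer: 5

Derivation:
Trace (tracking total):
m = 13  # -> m = 13
total = m - 8  # -> total = 5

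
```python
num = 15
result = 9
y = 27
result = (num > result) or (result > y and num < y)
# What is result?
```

Answer: True

Derivation:
Trace (tracking result):
num = 15  # -> num = 15
result = 9  # -> result = 9
y = 27  # -> y = 27
result = num > result or (result > y and num < y)  # -> result = True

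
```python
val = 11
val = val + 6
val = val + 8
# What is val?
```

Trace (tracking val):
val = 11  # -> val = 11
val = val + 6  # -> val = 17
val = val + 8  # -> val = 25

Answer: 25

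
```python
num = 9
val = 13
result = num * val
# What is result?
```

Trace (tracking result):
num = 9  # -> num = 9
val = 13  # -> val = 13
result = num * val  # -> result = 117

Answer: 117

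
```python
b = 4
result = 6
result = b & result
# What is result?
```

Answer: 4

Derivation:
Trace (tracking result):
b = 4  # -> b = 4
result = 6  # -> result = 6
result = b & result  # -> result = 4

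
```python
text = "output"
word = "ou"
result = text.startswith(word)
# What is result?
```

Trace (tracking result):
text = 'output'  # -> text = 'output'
word = 'ou'  # -> word = 'ou'
result = text.startswith(word)  # -> result = True

Answer: True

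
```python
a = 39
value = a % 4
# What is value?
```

Answer: 3

Derivation:
Trace (tracking value):
a = 39  # -> a = 39
value = a % 4  # -> value = 3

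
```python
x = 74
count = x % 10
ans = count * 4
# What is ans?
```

Trace (tracking ans):
x = 74  # -> x = 74
count = x % 10  # -> count = 4
ans = count * 4  # -> ans = 16

Answer: 16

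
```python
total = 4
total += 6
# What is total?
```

Trace (tracking total):
total = 4  # -> total = 4
total += 6  # -> total = 10

Answer: 10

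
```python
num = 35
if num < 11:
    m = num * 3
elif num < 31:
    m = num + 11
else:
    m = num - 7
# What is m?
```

Answer: 28

Derivation:
Trace (tracking m):
num = 35  # -> num = 35
if num < 11:  # condition is False
elif num < 31:  # condition is False
else:
    m = num - 7  # -> m = 28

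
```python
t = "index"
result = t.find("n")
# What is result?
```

Answer: 1

Derivation:
Trace (tracking result):
t = 'index'  # -> t = 'index'
result = t.find('n')  # -> result = 1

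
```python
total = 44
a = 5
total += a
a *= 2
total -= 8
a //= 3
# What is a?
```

Trace (tracking a):
total = 44  # -> total = 44
a = 5  # -> a = 5
total += a  # -> total = 49
a *= 2  # -> a = 10
total -= 8  # -> total = 41
a //= 3  # -> a = 3

Answer: 3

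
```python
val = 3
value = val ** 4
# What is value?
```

Answer: 81

Derivation:
Trace (tracking value):
val = 3  # -> val = 3
value = val ** 4  # -> value = 81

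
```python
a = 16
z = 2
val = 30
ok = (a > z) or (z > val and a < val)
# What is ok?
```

Trace (tracking ok):
a = 16  # -> a = 16
z = 2  # -> z = 2
val = 30  # -> val = 30
ok = a > z or (z > val and a < val)  # -> ok = True

Answer: True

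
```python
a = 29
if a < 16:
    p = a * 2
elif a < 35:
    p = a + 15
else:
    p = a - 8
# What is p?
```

Answer: 44

Derivation:
Trace (tracking p):
a = 29  # -> a = 29
if a < 16:  # condition is False
elif a < 35:  # condition is True
    p = a + 15  # -> p = 44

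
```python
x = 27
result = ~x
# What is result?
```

Answer: -28

Derivation:
Trace (tracking result):
x = 27  # -> x = 27
result = ~x  # -> result = -28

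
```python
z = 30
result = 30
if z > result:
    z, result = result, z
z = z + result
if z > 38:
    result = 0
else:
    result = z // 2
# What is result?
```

Trace (tracking result):
z = 30  # -> z = 30
result = 30  # -> result = 30
if z > result:  # condition is False
z = z + result  # -> z = 60
if z > 38:  # condition is True
    result = 0  # -> result = 0

Answer: 0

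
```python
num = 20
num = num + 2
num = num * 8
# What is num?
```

Trace (tracking num):
num = 20  # -> num = 20
num = num + 2  # -> num = 22
num = num * 8  # -> num = 176

Answer: 176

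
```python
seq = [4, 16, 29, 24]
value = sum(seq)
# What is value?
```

Trace (tracking value):
seq = [4, 16, 29, 24]  # -> seq = [4, 16, 29, 24]
value = sum(seq)  # -> value = 73

Answer: 73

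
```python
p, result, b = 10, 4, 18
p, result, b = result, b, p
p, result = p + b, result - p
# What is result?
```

Answer: 14

Derivation:
Trace (tracking result):
p, result, b = (10, 4, 18)  # -> p = 10, result = 4, b = 18
p, result, b = (result, b, p)  # -> p = 4, result = 18, b = 10
p, result = (p + b, result - p)  # -> p = 14, result = 14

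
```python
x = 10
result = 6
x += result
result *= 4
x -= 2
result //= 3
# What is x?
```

Answer: 14

Derivation:
Trace (tracking x):
x = 10  # -> x = 10
result = 6  # -> result = 6
x += result  # -> x = 16
result *= 4  # -> result = 24
x -= 2  # -> x = 14
result //= 3  # -> result = 8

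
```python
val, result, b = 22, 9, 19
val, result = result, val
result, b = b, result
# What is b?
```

Trace (tracking b):
val, result, b = (22, 9, 19)  # -> val = 22, result = 9, b = 19
val, result = (result, val)  # -> val = 9, result = 22
result, b = (b, result)  # -> result = 19, b = 22

Answer: 22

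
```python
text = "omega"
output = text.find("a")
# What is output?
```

Answer: 4

Derivation:
Trace (tracking output):
text = 'omega'  # -> text = 'omega'
output = text.find('a')  # -> output = 4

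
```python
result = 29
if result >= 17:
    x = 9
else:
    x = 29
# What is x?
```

Answer: 9

Derivation:
Trace (tracking x):
result = 29  # -> result = 29
if result >= 17:  # condition is True
    x = 9  # -> x = 9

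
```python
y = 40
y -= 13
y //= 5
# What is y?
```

Trace (tracking y):
y = 40  # -> y = 40
y -= 13  # -> y = 27
y //= 5  # -> y = 5

Answer: 5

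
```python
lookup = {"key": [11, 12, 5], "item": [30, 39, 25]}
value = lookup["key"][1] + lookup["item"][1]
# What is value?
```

Trace (tracking value):
lookup = {'key': [11, 12, 5], 'item': [30, 39, 25]}  # -> lookup = {'key': [11, 12, 5], 'item': [30, 39, 25]}
value = lookup['key'][1] + lookup['item'][1]  # -> value = 51

Answer: 51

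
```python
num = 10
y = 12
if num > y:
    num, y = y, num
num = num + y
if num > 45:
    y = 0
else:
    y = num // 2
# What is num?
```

Trace (tracking num):
num = 10  # -> num = 10
y = 12  # -> y = 12
if num > y:  # condition is False
num = num + y  # -> num = 22
if num > 45:  # condition is False
else:
    y = num // 2  # -> y = 11

Answer: 22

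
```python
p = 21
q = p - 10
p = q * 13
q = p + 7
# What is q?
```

Trace (tracking q):
p = 21  # -> p = 21
q = p - 10  # -> q = 11
p = q * 13  # -> p = 143
q = p + 7  # -> q = 150

Answer: 150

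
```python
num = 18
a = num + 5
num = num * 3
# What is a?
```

Answer: 23

Derivation:
Trace (tracking a):
num = 18  # -> num = 18
a = num + 5  # -> a = 23
num = num * 3  # -> num = 54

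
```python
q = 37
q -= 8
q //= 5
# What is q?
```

Answer: 5

Derivation:
Trace (tracking q):
q = 37  # -> q = 37
q -= 8  # -> q = 29
q //= 5  # -> q = 5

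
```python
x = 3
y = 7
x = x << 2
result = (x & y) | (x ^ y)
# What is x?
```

Answer: 12

Derivation:
Trace (tracking x):
x = 3  # -> x = 3
y = 7  # -> y = 7
x = x << 2  # -> x = 12
result = x & y | x ^ y  # -> result = 15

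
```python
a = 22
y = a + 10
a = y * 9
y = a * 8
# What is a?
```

Answer: 288

Derivation:
Trace (tracking a):
a = 22  # -> a = 22
y = a + 10  # -> y = 32
a = y * 9  # -> a = 288
y = a * 8  # -> y = 2304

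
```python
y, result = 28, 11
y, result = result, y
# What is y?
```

Trace (tracking y):
y, result = (28, 11)  # -> y = 28, result = 11
y, result = (result, y)  # -> y = 11, result = 28

Answer: 11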